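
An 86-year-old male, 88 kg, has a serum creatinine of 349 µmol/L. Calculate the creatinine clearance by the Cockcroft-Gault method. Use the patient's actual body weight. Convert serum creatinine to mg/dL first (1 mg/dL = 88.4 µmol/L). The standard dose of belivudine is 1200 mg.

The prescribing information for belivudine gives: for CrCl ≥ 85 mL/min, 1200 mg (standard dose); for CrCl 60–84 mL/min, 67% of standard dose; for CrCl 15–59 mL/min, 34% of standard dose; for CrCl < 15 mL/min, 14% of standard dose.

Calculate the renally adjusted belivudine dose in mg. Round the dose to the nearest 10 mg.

SCr = 349 / 88.4 = 3.948 mg/dL
CrCl = (140 − 86) × 88 / (72 × 3.948) = 4752.0 / 284.26 ≈ 16.7 mL/min
CrCl ≈ 17 mL/min → bracket 15–59 mL/min.
34% of 1200 mg = 408 mg → 410 mg

410 mg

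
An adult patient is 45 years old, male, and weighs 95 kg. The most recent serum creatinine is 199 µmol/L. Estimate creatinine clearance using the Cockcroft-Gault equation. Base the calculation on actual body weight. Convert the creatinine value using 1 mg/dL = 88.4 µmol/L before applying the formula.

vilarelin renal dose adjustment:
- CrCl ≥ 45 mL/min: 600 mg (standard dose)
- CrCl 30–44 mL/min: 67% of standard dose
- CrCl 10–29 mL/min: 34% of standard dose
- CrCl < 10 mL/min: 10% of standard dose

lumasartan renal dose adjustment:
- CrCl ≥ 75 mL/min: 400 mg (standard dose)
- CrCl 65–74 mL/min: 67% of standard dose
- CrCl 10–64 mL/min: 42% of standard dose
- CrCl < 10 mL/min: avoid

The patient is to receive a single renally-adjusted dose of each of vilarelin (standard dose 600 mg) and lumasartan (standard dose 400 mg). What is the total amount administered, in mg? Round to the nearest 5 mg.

SCr = 199 / 88.4 = 2.251 mg/dL
CrCl = (140 − 45) × 95 / (72 × 2.251) = 9025.0 / 162.07 ≈ 55.7 mL/min
CrCl ≈ 56 mL/min.
vilarelin: ≥ 45 mL/min → 100% of 600 mg = 600 mg.
lumasartan: 10–64 mL/min → 42% of 400 mg = 168 mg.
Total = 600 + 168 = 768 mg.

770 mg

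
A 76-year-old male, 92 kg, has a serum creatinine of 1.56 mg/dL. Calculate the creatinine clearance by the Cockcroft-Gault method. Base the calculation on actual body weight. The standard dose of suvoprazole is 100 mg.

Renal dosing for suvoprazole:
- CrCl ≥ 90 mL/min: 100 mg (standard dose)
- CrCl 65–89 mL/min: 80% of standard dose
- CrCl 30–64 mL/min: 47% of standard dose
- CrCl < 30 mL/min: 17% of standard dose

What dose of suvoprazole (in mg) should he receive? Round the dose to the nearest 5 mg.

CrCl = (140 − 76) × 92 / (72 × 1.56) = 5888.0 / 112.32 ≈ 52.4 mL/min
CrCl ≈ 52 mL/min → bracket 30–64 mL/min.
47% of 100 mg = 47 mg → 45 mg

45 mg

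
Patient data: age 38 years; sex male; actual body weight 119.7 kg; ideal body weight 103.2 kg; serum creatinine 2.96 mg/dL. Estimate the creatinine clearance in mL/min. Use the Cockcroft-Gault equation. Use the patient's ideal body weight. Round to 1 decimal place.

CrCl = (140 − 38) × 103.2 / (72 × 2.96) = 10526.4 / 213.12 ≈ 49.4 mL/min

49.4 mL/min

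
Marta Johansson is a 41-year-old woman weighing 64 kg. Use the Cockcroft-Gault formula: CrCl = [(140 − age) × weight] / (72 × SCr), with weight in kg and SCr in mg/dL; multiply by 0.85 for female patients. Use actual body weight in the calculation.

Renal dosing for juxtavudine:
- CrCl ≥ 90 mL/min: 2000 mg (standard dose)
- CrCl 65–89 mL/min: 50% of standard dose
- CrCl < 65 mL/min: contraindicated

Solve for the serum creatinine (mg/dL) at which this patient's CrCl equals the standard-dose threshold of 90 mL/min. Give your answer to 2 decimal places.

0.83 mg/dL

Standard dose requires CrCl ≥ 90 mL/min.
Set (140 − 41) × 64 × 0.85 / (72 × SCr) = 90
SCr = (140 − 41) × 64 × 0.85 / (72 × 90) = 0.831 mg/dL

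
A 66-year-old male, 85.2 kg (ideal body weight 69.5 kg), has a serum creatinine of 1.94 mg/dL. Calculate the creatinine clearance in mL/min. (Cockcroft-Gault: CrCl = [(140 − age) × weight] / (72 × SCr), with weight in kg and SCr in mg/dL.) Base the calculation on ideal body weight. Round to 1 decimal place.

36.8 mL/min

CrCl = (140 − 66) × 69.5 / (72 × 1.94) = 5143.0 / 139.68 ≈ 36.8 mL/min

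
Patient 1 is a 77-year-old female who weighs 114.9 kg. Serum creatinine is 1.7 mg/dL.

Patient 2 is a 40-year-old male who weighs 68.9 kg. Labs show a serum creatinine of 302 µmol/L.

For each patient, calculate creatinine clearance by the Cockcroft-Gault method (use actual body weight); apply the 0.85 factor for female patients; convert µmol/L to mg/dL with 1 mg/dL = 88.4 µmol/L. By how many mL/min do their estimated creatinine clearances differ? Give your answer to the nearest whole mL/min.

Patient 1: CrCl = (140 − 77) × 114.9 / (72 × 1.7) × 0.85 = 7238.7 / 122.40 × 0.85 ≈ 50.3 mL/min
Patient 2: SCr = 302 / 88.4 = 3.416 mg/dL
Patient 2: CrCl = (140 − 40) × 68.9 / (72 × 3.416) = 6890.0 / 245.95 ≈ 28.0 mL/min
|50.3 − 28.0| = 22.3 mL/min

22 mL/min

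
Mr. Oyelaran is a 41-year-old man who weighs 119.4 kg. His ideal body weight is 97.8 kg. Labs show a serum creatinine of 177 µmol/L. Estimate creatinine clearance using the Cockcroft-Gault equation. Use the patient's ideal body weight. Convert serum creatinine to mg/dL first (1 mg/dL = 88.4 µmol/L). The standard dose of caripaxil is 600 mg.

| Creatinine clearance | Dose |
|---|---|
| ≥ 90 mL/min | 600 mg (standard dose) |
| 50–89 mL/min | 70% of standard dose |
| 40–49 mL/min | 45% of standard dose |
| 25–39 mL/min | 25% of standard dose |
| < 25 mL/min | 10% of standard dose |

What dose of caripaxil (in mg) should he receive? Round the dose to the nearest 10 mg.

420 mg

SCr = 177 / 88.4 = 2.002 mg/dL
CrCl = (140 − 41) × 97.8 / (72 × 2.002) = 9682.2 / 144.14 ≈ 67.2 mL/min
CrCl ≈ 67 mL/min → bracket 50–89 mL/min.
70% of 600 mg = 420 mg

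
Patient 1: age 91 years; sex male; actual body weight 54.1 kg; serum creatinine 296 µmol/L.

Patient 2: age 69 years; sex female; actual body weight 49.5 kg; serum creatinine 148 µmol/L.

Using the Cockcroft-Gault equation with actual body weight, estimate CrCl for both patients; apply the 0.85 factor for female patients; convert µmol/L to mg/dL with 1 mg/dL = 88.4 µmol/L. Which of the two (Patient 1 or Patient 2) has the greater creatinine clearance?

Patient 2

Patient 1: SCr = 296 / 88.4 = 3.348 mg/dL
Patient 1: CrCl = (140 − 91) × 54.1 / (72 × 3.348) = 2650.9 / 241.06 ≈ 11.0 mL/min
Patient 2: SCr = 148 / 88.4 = 1.674 mg/dL
Patient 2: CrCl = (140 − 69) × 49.5 / (72 × 1.674) × 0.85 = 3514.5 / 120.53 × 0.85 ≈ 24.8 mL/min
11.0 vs 24.8 mL/min → Patient 2 is higher.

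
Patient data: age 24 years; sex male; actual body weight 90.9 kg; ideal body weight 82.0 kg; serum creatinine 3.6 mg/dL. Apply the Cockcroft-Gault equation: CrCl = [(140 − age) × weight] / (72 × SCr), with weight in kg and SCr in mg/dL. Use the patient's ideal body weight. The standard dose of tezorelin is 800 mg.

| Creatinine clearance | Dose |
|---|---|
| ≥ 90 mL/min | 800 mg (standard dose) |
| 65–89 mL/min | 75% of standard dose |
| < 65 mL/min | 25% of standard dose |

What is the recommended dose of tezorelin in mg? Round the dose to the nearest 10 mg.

CrCl = (140 − 24) × 82 / (72 × 3.6) = 9512.0 / 259.20 ≈ 36.7 mL/min
CrCl ≈ 37 mL/min → bracket < 65 mL/min.
25% of 800 mg = 200 mg

200 mg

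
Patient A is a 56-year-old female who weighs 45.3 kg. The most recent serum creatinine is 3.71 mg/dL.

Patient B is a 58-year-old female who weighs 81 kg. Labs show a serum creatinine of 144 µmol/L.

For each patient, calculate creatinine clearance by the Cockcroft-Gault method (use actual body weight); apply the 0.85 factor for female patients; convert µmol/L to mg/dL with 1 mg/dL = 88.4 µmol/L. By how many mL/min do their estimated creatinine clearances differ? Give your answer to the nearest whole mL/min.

Patient A: CrCl = (140 − 56) × 45.3 / (72 × 3.71) × 0.85 = 3805.2 / 267.12 × 0.85 ≈ 12.1 mL/min
Patient B: SCr = 144 / 88.4 = 1.629 mg/dL
Patient B: CrCl = (140 − 58) × 81 / (72 × 1.629) × 0.85 = 6642.0 / 117.29 × 0.85 ≈ 48.1 mL/min
|12.1 − 48.1| = 36.0 mL/min

36 mL/min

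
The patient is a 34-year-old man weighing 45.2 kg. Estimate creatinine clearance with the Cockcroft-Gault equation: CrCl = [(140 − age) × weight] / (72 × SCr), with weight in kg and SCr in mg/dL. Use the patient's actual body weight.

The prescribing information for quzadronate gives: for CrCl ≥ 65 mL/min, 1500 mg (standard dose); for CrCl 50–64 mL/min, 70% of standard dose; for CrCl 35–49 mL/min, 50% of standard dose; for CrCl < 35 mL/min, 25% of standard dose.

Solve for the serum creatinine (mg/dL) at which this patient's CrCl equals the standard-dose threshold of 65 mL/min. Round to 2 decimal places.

Standard dose requires CrCl ≥ 65 mL/min.
Set (140 − 34) × 45.2 / (72 × SCr) = 65
SCr = (140 − 34) × 45.2 / (72 × 65) = 1.024 mg/dL

1.02 mg/dL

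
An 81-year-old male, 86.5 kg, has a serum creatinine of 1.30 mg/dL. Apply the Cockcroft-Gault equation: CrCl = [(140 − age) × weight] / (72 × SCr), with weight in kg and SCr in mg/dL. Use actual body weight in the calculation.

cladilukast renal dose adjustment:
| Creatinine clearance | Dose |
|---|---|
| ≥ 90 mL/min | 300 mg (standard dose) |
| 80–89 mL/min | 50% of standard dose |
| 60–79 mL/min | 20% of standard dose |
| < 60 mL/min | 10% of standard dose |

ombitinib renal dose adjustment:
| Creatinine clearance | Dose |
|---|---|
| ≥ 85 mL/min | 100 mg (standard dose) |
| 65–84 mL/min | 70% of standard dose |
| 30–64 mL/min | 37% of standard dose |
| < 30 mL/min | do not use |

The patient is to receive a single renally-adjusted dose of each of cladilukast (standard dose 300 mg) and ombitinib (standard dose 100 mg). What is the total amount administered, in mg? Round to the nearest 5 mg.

65 mg

CrCl = (140 − 81) × 86.5 / (72 × 1.3) = 5103.5 / 93.60 ≈ 54.5 mL/min
CrCl ≈ 55 mL/min.
cladilukast: < 60 mL/min → 10% of 300 mg = 30 mg.
ombitinib: 30–64 mL/min → 37% of 100 mg = 37 mg.
Total = 30 + 37 = 67 mg.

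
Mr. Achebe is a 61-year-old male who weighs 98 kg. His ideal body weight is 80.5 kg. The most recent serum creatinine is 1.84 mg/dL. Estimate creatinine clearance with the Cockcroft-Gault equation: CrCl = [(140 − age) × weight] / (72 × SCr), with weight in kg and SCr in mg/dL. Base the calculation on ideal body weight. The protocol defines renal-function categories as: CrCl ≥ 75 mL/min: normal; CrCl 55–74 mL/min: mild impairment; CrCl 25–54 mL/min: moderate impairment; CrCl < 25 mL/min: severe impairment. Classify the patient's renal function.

moderate impairment

CrCl = (140 − 61) × 80.5 / (72 × 1.84) = 6359.5 / 132.48 ≈ 48.0 mL/min
48 mL/min falls in the 'moderate impairment' range.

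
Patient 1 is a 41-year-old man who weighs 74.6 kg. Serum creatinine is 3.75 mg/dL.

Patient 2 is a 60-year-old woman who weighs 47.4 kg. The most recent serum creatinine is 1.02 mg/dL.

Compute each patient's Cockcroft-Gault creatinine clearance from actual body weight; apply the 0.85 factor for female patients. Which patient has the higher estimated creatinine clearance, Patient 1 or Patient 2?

Patient 2

Patient 1: CrCl = (140 − 41) × 74.6 / (72 × 3.75) = 7385.4 / 270.00 ≈ 27.4 mL/min
Patient 2: CrCl = (140 − 60) × 47.4 / (72 × 1.02) × 0.85 = 3792.0 / 73.44 × 0.85 ≈ 43.9 mL/min
27.4 vs 43.9 mL/min → Patient 2 is higher.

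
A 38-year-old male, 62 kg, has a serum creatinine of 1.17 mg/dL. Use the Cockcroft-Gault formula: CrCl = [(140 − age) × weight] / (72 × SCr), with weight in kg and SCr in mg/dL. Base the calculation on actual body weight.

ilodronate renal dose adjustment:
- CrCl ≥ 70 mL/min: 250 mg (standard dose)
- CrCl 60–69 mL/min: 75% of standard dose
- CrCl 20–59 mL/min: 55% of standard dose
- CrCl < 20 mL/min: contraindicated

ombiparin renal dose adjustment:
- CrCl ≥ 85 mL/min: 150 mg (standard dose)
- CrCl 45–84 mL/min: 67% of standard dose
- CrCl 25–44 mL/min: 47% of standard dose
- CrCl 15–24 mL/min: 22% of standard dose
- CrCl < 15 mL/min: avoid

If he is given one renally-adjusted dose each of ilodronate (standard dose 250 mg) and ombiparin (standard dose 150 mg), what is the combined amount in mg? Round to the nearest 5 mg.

CrCl = (140 − 38) × 62 / (72 × 1.17) = 6324.0 / 84.24 ≈ 75.1 mL/min
CrCl ≈ 75 mL/min.
ilodronate: ≥ 70 mL/min → 100% of 250 mg = 250 mg.
ombiparin: 45–84 mL/min → 67% of 150 mg = 100.5 mg.
Total = 250 + 100.5 = 350.5 mg.

350 mg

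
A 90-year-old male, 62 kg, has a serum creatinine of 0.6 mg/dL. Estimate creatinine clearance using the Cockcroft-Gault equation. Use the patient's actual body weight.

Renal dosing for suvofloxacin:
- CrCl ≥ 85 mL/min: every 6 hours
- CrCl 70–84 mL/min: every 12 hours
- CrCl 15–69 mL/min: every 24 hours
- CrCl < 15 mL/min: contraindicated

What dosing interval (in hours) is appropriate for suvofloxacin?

every 12 hours

CrCl = (140 − 90) × 62 / (72 × 0.6) = 3100.0 / 43.20 ≈ 71.8 mL/min
CrCl ≈ 72 mL/min → bracket 70–84 mL/min → every 12 hours.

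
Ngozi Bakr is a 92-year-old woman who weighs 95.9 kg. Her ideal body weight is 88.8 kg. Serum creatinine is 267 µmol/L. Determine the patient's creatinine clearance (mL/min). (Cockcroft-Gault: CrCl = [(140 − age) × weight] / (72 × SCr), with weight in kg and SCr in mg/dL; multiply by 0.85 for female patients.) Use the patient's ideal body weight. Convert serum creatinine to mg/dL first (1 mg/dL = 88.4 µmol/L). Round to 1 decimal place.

SCr = 267 / 88.4 = 3.02 mg/dL
CrCl = (140 − 92) × 88.8 / (72 × 3.02) × 0.85 = 4262.4 / 217.44 × 0.85 ≈ 16.7 mL/min

16.7 mL/min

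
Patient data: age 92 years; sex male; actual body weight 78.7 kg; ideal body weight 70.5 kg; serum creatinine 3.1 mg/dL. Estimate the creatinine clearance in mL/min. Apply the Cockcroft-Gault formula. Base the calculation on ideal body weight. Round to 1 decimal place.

15.2 mL/min

CrCl = (140 − 92) × 70.5 / (72 × 3.1) = 3384.0 / 223.20 ≈ 15.2 mL/min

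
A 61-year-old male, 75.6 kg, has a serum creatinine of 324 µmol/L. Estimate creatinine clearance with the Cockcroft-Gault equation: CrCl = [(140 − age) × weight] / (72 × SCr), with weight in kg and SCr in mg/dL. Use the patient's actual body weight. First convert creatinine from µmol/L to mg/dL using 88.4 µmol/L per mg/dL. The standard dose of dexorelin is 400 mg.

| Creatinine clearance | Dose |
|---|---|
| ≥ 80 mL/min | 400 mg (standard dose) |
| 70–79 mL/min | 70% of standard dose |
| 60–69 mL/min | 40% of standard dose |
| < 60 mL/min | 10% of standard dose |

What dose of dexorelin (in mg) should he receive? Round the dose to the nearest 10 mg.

SCr = 324 / 88.4 = 3.665 mg/dL
CrCl = (140 − 61) × 75.6 / (72 × 3.665) = 5972.4 / 263.88 ≈ 22.6 mL/min
CrCl ≈ 23 mL/min → bracket < 60 mL/min.
10% of 400 mg = 40 mg

40 mg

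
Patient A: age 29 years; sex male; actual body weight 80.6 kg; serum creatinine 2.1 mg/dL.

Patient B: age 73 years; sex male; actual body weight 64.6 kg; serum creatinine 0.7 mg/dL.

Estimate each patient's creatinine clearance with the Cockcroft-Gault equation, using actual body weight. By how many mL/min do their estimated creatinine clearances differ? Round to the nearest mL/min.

27 mL/min

Patient A: CrCl = (140 − 29) × 80.6 / (72 × 2.1) = 8946.6 / 151.20 ≈ 59.2 mL/min
Patient B: CrCl = (140 − 73) × 64.6 / (72 × 0.7) = 4328.2 / 50.40 ≈ 85.9 mL/min
|59.2 − 85.9| = 26.7 mL/min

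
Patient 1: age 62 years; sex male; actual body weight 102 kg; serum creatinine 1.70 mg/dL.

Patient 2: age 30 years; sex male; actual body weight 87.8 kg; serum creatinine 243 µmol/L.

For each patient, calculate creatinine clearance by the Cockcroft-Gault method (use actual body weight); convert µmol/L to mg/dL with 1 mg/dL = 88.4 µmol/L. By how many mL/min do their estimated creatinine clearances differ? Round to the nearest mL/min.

16 mL/min

Patient 1: CrCl = (140 − 62) × 102 / (72 × 1.7) = 7956.0 / 122.40 ≈ 65.0 mL/min
Patient 2: SCr = 243 / 88.4 = 2.749 mg/dL
Patient 2: CrCl = (140 − 30) × 87.8 / (72 × 2.749) = 9658.0 / 197.93 ≈ 48.8 mL/min
|65.0 − 48.8| = 16.2 mL/min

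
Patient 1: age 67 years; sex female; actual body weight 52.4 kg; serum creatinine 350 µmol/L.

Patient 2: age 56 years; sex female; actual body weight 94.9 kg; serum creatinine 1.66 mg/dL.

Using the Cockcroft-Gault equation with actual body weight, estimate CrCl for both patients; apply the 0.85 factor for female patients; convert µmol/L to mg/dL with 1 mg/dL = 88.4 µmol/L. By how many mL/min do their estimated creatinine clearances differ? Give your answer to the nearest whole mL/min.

Patient 1: SCr = 350 / 88.4 = 3.959 mg/dL
Patient 1: CrCl = (140 − 67) × 52.4 / (72 × 3.959) × 0.85 = 3825.2 / 285.05 × 0.85 ≈ 11.4 mL/min
Patient 2: CrCl = (140 − 56) × 94.9 / (72 × 1.66) × 0.85 = 7971.6 / 119.52 × 0.85 ≈ 56.7 mL/min
|11.4 − 56.7| = 45.3 mL/min

45 mL/min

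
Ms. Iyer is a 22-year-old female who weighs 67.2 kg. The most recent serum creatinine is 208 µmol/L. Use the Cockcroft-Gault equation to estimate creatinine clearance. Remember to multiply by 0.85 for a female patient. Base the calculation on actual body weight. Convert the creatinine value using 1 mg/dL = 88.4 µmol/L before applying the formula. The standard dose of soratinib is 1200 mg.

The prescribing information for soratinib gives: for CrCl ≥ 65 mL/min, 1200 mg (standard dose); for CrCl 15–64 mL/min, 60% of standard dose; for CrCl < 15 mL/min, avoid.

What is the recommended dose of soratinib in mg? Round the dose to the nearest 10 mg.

720 mg

SCr = 208 / 88.4 = 2.353 mg/dL
CrCl = (140 − 22) × 67.2 / (72 × 2.353) × 0.85 = 7929.6 / 169.42 × 0.85 ≈ 39.8 mL/min
CrCl ≈ 40 mL/min → bracket 15–64 mL/min.
60% of 1200 mg = 720 mg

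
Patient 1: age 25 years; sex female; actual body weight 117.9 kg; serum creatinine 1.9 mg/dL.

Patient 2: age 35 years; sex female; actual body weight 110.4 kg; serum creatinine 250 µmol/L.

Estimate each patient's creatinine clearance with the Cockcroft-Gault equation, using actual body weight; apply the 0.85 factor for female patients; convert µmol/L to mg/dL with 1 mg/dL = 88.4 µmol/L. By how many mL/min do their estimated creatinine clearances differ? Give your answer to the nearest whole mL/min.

Patient 1: CrCl = (140 − 25) × 117.9 / (72 × 1.9) × 0.85 = 13558.5 / 136.80 × 0.85 ≈ 84.2 mL/min
Patient 2: SCr = 250 / 88.4 = 2.828 mg/dL
Patient 2: CrCl = (140 − 35) × 110.4 / (72 × 2.828) × 0.85 = 11592.0 / 203.62 × 0.85 ≈ 48.4 mL/min
|84.2 − 48.4| = 35.8 mL/min

36 mL/min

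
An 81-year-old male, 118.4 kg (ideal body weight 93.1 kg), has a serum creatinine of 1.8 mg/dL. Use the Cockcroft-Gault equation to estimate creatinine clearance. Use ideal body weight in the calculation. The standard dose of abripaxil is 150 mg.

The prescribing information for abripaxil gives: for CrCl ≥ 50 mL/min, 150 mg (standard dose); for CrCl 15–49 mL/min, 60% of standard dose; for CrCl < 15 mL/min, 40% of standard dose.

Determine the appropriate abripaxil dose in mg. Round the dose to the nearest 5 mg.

CrCl = (140 − 81) × 93.1 / (72 × 1.8) = 5492.9 / 129.60 ≈ 42.4 mL/min
CrCl ≈ 42 mL/min → bracket 15–49 mL/min.
60% of 150 mg = 90 mg

90 mg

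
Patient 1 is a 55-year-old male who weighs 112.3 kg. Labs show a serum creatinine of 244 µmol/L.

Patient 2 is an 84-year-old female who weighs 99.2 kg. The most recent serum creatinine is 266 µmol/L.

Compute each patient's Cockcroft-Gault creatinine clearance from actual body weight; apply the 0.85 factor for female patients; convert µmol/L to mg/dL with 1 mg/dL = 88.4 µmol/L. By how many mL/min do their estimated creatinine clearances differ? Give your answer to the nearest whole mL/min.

Patient 1: SCr = 244 / 88.4 = 2.76 mg/dL
Patient 1: CrCl = (140 − 55) × 112.3 / (72 × 2.76) = 9545.5 / 198.72 ≈ 48.0 mL/min
Patient 2: SCr = 266 / 88.4 = 3.009 mg/dL
Patient 2: CrCl = (140 − 84) × 99.2 / (72 × 3.009) × 0.85 = 5555.2 / 216.65 × 0.85 ≈ 21.8 mL/min
|48.0 − 21.8| = 26.2 mL/min

26 mL/min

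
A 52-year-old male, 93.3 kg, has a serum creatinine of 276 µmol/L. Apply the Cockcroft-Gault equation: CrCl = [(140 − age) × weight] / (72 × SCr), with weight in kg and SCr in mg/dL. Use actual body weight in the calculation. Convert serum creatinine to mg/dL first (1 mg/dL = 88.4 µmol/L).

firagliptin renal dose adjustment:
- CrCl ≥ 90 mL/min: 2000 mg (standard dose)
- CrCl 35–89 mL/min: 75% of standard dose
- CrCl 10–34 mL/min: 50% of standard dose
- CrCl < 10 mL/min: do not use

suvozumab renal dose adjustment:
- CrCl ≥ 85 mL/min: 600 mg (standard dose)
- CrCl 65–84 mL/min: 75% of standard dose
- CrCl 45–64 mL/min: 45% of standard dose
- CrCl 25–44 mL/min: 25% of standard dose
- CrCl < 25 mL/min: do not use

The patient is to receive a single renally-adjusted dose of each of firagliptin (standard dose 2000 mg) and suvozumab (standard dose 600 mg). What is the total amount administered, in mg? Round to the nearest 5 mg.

1650 mg

SCr = 276 / 88.4 = 3.122 mg/dL
CrCl = (140 − 52) × 93.3 / (72 × 3.122) = 8210.4 / 224.78 ≈ 36.5 mL/min
CrCl ≈ 37 mL/min.
firagliptin: 35–89 mL/min → 75% of 2000 mg = 1500 mg.
suvozumab: 25–44 mL/min → 25% of 600 mg = 150 mg.
Total = 1500 + 150 = 1650 mg.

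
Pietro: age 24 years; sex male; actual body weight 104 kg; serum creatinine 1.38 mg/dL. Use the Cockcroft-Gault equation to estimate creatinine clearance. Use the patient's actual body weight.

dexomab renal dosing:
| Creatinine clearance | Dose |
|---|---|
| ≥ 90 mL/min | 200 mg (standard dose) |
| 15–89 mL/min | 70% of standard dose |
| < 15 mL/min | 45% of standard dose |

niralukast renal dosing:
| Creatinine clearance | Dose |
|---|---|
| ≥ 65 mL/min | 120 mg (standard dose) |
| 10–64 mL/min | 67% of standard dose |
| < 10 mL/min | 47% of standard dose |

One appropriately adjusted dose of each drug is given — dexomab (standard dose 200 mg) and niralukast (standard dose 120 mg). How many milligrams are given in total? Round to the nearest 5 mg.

CrCl = (140 − 24) × 104 / (72 × 1.38) = 12064.0 / 99.36 ≈ 121.4 mL/min
CrCl ≈ 121 mL/min.
dexomab: ≥ 90 mL/min → 100% of 200 mg = 200 mg.
niralukast: ≥ 65 mL/min → 100% of 120 mg = 120 mg.
Total = 200 + 120 = 320 mg.

320 mg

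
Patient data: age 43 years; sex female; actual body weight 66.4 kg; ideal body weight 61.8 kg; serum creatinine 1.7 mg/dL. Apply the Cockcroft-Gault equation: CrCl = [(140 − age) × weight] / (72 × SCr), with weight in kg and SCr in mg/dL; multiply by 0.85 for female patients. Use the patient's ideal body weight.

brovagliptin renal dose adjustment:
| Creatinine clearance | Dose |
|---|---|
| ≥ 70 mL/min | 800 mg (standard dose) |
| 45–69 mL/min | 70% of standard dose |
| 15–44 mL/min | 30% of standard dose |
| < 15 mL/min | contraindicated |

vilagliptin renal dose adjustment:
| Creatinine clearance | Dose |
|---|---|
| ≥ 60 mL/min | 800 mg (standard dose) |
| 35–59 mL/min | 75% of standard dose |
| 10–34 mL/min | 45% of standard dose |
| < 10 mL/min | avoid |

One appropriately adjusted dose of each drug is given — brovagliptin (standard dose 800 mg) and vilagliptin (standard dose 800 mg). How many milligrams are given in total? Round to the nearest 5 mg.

840 mg

CrCl = (140 − 43) × 61.8 / (72 × 1.7) × 0.85 = 5994.6 / 122.40 × 0.85 ≈ 41.6 mL/min
CrCl ≈ 42 mL/min.
brovagliptin: 15–44 mL/min → 30% of 800 mg = 240 mg.
vilagliptin: 35–59 mL/min → 75% of 800 mg = 600 mg.
Total = 240 + 600 = 840 mg.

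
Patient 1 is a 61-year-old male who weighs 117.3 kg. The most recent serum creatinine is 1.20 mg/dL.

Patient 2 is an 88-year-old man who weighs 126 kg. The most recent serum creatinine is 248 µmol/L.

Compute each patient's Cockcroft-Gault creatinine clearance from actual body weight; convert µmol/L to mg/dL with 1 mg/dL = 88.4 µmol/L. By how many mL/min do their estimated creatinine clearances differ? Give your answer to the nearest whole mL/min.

Patient 1: CrCl = (140 − 61) × 117.3 / (72 × 1.2) = 9266.7 / 86.40 ≈ 107.3 mL/min
Patient 2: SCr = 248 / 88.4 = 2.805 mg/dL
Patient 2: CrCl = (140 − 88) × 126 / (72 × 2.805) = 6552.0 / 201.96 ≈ 32.4 mL/min
|107.3 − 32.4| = 74.9 mL/min

75 mL/min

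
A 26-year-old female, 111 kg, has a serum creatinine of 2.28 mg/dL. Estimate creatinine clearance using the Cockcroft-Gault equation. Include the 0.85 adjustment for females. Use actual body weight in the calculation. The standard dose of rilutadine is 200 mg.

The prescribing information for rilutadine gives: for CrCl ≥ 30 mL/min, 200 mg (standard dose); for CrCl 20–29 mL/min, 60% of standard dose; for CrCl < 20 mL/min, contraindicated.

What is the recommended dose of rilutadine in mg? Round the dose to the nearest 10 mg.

200 mg

CrCl = (140 − 26) × 111 / (72 × 2.28) × 0.85 = 12654.0 / 164.16 × 0.85 ≈ 65.5 mL/min
CrCl ≈ 66 mL/min → bracket ≥ 30 mL/min.
100% of 200 mg = 200 mg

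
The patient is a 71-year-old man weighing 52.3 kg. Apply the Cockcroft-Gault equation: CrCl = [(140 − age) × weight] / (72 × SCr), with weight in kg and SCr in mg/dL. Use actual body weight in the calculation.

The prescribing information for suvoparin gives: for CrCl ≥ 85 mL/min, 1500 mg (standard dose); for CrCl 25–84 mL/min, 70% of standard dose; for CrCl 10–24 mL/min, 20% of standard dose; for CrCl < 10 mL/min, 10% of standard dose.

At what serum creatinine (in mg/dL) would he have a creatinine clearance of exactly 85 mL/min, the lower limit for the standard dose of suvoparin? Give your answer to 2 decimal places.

0.59 mg/dL

Standard dose requires CrCl ≥ 85 mL/min.
Set (140 − 71) × 52.3 / (72 × SCr) = 85
SCr = (140 − 71) × 52.3 / (72 × 85) = 0.590 mg/dL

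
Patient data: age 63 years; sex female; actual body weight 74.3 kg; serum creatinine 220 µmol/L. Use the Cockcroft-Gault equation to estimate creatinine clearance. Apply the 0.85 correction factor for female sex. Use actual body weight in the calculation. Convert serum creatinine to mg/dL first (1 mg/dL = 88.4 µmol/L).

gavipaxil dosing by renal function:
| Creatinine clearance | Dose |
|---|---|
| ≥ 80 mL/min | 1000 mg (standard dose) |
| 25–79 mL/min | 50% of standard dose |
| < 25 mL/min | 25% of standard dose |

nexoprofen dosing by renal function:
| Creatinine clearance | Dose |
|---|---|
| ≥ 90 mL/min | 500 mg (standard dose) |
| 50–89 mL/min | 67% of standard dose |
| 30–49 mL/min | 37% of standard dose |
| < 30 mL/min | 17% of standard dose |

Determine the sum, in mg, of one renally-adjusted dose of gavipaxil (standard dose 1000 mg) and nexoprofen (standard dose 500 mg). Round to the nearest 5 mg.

585 mg

SCr = 220 / 88.4 = 2.489 mg/dL
CrCl = (140 − 63) × 74.3 / (72 × 2.489) × 0.85 = 5721.1 / 179.21 × 0.85 ≈ 27.1 mL/min
CrCl ≈ 27 mL/min.
gavipaxil: 25–79 mL/min → 50% of 1000 mg = 500 mg.
nexoprofen: < 30 mL/min → 17% of 500 mg = 85 mg.
Total = 500 + 85 = 585 mg.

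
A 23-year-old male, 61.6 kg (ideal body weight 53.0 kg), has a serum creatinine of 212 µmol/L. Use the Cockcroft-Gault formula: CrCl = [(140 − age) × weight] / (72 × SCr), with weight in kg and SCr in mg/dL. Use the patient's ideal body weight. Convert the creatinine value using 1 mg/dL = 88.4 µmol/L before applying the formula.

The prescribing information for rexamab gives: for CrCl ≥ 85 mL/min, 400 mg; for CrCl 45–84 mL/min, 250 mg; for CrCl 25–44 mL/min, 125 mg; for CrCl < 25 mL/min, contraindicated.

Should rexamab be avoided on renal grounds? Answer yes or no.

SCr = 212 / 88.4 = 2.398 mg/dL
CrCl = (140 − 23) × 53 / (72 × 2.398) = 6201.0 / 172.66 ≈ 35.9 mL/min
CrCl ≈ 36 mL/min, which is ≥ 25 mL/min.

no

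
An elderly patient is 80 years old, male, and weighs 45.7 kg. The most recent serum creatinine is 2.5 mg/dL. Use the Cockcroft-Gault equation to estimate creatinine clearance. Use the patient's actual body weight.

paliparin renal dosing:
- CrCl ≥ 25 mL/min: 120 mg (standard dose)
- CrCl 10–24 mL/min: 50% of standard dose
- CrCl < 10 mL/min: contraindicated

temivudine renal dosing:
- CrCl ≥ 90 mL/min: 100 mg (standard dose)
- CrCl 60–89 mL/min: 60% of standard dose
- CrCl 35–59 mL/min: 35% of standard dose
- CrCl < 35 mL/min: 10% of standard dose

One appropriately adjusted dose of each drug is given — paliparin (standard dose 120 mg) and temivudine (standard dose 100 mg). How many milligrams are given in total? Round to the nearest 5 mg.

CrCl = (140 − 80) × 45.7 / (72 × 2.5) = 2742.0 / 180.00 ≈ 15.2 mL/min
CrCl ≈ 15 mL/min.
paliparin: 10–24 mL/min → 50% of 120 mg = 60 mg.
temivudine: < 35 mL/min → 10% of 100 mg = 10 mg.
Total = 60 + 10 = 70 mg.

70 mg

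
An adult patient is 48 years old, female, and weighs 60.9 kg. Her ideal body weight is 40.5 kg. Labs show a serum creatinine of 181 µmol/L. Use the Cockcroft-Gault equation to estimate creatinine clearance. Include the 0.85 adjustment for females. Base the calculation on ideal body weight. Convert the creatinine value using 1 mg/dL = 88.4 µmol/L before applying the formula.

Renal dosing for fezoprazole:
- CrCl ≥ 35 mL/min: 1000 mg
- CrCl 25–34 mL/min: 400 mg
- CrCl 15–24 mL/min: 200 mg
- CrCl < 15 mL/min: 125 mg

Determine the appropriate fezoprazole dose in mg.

SCr = 181 / 88.4 = 2.048 mg/dL
CrCl = (140 − 48) × 40.5 / (72 × 2.048) × 0.85 = 3726.0 / 147.46 × 0.85 ≈ 21.5 mL/min
CrCl ≈ 21 mL/min → bracket 15–24 mL/min.
Dose for this bracket: 200 mg.

200 mg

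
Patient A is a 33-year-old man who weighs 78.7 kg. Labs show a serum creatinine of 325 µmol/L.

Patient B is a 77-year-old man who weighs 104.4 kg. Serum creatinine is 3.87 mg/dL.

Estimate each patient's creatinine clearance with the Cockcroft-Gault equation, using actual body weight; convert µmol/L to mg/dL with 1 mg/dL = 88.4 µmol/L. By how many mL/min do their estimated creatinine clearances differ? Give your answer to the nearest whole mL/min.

Patient A: SCr = 325 / 88.4 = 3.676 mg/dL
Patient A: CrCl = (140 − 33) × 78.7 / (72 × 3.676) = 8420.9 / 264.67 ≈ 31.8 mL/min
Patient B: CrCl = (140 − 77) × 104.4 / (72 × 3.87) = 6577.2 / 278.64 ≈ 23.6 mL/min
|31.8 − 23.6| = 8.2 mL/min

8 mL/min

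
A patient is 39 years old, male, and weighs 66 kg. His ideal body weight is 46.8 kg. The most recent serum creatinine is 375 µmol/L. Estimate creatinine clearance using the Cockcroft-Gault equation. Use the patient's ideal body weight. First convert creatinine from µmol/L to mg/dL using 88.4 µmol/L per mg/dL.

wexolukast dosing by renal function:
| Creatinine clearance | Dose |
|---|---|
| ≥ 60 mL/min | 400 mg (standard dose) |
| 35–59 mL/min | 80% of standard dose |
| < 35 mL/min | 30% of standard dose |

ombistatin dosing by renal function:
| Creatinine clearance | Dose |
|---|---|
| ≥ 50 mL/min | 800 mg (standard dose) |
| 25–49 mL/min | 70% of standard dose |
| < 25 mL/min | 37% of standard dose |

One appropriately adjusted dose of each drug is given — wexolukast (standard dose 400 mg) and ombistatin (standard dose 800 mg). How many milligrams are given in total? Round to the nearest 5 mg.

SCr = 375 / 88.4 = 4.242 mg/dL
CrCl = (140 − 39) × 46.8 / (72 × 4.242) = 4726.8 / 305.42 ≈ 15.5 mL/min
CrCl ≈ 15 mL/min.
wexolukast: < 35 mL/min → 30% of 400 mg = 120 mg.
ombistatin: < 25 mL/min → 37% of 800 mg = 296 mg.
Total = 120 + 296 = 416 mg.

415 mg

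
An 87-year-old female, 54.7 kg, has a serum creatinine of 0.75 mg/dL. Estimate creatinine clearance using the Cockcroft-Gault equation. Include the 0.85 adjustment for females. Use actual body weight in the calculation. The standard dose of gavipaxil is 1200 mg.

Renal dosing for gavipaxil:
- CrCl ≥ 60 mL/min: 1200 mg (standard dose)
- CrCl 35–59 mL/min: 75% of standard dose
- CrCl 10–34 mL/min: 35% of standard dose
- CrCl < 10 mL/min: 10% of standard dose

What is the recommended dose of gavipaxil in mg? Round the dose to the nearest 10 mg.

900 mg

CrCl = (140 − 87) × 54.7 / (72 × 0.75) × 0.85 = 2899.1 / 54.00 × 0.85 ≈ 45.6 mL/min
CrCl ≈ 46 mL/min → bracket 35–59 mL/min.
75% of 1200 mg = 900 mg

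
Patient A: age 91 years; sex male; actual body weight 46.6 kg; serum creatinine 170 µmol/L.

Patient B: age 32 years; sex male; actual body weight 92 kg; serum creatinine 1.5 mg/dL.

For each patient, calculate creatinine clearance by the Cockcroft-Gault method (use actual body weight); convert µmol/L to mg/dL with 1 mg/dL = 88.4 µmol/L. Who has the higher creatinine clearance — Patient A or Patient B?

Patient B

Patient A: SCr = 170 / 88.4 = 1.923 mg/dL
Patient A: CrCl = (140 − 91) × 46.6 / (72 × 1.923) = 2283.4 / 138.46 ≈ 16.5 mL/min
Patient B: CrCl = (140 − 32) × 92 / (72 × 1.5) = 9936.0 / 108.00 ≈ 92.0 mL/min
16.5 vs 92.0 mL/min → Patient B is higher.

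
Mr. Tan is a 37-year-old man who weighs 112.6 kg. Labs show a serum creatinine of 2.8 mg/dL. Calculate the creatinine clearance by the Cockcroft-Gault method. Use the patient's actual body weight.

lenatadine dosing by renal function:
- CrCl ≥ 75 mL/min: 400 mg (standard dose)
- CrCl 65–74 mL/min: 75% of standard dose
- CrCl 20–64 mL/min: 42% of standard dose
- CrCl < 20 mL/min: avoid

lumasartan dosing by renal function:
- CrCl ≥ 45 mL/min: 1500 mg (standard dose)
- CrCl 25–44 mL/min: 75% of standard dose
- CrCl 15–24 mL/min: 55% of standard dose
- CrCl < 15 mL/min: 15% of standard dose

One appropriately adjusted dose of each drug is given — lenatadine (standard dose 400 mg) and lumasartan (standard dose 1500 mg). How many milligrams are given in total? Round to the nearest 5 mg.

1670 mg

CrCl = (140 − 37) × 112.6 / (72 × 2.8) = 11597.8 / 201.60 ≈ 57.5 mL/min
CrCl ≈ 58 mL/min.
lenatadine: 20–64 mL/min → 42% of 400 mg = 168 mg.
lumasartan: ≥ 45 mL/min → 100% of 1500 mg = 1500 mg.
Total = 168 + 1500 = 1668 mg.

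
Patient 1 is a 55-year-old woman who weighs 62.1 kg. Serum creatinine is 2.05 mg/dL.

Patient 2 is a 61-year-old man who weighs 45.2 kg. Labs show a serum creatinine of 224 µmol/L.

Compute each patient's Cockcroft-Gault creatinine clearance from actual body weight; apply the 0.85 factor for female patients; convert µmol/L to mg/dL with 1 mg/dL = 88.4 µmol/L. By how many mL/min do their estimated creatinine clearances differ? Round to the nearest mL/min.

11 mL/min

Patient 1: CrCl = (140 − 55) × 62.1 / (72 × 2.05) × 0.85 = 5278.5 / 147.60 × 0.85 ≈ 30.4 mL/min
Patient 2: SCr = 224 / 88.4 = 2.534 mg/dL
Patient 2: CrCl = (140 − 61) × 45.2 / (72 × 2.534) = 3570.8 / 182.45 ≈ 19.6 mL/min
|30.4 − 19.6| = 10.8 mL/min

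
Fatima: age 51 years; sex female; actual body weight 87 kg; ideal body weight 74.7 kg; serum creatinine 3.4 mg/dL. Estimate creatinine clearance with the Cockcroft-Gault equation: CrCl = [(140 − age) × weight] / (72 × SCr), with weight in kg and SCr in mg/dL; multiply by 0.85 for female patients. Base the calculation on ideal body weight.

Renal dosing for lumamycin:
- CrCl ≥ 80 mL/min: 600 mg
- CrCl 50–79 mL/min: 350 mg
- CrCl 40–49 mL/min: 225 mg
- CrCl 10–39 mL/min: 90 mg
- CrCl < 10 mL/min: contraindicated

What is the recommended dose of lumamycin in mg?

CrCl = (140 − 51) × 74.7 / (72 × 3.4) × 0.85 = 6648.3 / 244.80 × 0.85 ≈ 23.1 mL/min
CrCl ≈ 23 mL/min → bracket 10–39 mL/min.
Dose for this bracket: 90 mg.

90 mg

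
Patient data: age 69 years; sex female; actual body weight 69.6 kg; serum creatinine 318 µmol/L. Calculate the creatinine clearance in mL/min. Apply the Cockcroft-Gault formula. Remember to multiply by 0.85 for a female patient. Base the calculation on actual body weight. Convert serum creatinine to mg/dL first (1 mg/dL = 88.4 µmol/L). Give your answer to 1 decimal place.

16.2 mL/min

SCr = 318 / 88.4 = 3.597 mg/dL
CrCl = (140 − 69) × 69.6 / (72 × 3.597) × 0.85 = 4941.6 / 258.98 × 0.85 ≈ 16.2 mL/min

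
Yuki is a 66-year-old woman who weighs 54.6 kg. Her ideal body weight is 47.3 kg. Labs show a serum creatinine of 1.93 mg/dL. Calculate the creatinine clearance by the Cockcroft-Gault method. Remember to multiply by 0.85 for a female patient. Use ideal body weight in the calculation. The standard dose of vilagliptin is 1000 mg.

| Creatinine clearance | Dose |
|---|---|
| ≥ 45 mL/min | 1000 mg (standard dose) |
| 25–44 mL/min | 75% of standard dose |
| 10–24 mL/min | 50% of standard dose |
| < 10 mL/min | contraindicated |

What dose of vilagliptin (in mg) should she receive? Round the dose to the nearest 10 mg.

500 mg

CrCl = (140 − 66) × 47.3 / (72 × 1.93) × 0.85 = 3500.2 / 138.96 × 0.85 ≈ 21.4 mL/min
CrCl ≈ 21 mL/min → bracket 10–24 mL/min.
50% of 1000 mg = 500 mg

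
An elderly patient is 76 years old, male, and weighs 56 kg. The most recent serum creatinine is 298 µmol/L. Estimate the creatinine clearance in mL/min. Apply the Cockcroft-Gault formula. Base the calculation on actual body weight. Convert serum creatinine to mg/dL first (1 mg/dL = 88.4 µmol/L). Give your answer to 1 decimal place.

14.8 mL/min

SCr = 298 / 88.4 = 3.371 mg/dL
CrCl = (140 − 76) × 56 / (72 × 3.371) = 3584.0 / 242.71 ≈ 14.8 mL/min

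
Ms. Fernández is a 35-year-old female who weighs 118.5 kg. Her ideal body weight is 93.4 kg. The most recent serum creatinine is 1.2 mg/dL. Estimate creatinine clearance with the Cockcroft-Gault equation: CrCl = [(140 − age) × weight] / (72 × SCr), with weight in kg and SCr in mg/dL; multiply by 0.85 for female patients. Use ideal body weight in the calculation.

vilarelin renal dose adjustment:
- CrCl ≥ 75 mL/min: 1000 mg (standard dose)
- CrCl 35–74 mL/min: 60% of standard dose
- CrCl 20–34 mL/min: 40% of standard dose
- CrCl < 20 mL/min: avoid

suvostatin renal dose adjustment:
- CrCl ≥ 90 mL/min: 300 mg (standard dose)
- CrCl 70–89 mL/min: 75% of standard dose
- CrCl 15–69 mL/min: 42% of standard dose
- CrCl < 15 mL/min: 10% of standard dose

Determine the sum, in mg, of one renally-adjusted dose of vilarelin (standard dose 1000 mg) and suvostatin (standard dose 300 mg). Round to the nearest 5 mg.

CrCl = (140 − 35) × 93.4 / (72 × 1.2) × 0.85 = 9807.0 / 86.40 × 0.85 ≈ 96.5 mL/min
CrCl ≈ 96 mL/min.
vilarelin: ≥ 75 mL/min → 100% of 1000 mg = 1000 mg.
suvostatin: ≥ 90 mL/min → 100% of 300 mg = 300 mg.
Total = 1000 + 300 = 1300 mg.

1300 mg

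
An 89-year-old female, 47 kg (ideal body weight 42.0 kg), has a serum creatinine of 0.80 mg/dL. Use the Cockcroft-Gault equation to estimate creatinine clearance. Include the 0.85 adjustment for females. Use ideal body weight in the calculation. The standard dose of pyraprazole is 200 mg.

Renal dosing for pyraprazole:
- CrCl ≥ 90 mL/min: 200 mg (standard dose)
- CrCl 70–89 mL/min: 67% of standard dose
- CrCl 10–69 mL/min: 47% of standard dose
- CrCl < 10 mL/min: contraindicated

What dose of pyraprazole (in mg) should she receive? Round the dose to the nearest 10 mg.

CrCl = (140 − 89) × 42 / (72 × 0.8) × 0.85 = 2142.0 / 57.60 × 0.85 ≈ 31.6 mL/min
CrCl ≈ 32 mL/min → bracket 10–69 mL/min.
47% of 200 mg = 94 mg → 90 mg

90 mg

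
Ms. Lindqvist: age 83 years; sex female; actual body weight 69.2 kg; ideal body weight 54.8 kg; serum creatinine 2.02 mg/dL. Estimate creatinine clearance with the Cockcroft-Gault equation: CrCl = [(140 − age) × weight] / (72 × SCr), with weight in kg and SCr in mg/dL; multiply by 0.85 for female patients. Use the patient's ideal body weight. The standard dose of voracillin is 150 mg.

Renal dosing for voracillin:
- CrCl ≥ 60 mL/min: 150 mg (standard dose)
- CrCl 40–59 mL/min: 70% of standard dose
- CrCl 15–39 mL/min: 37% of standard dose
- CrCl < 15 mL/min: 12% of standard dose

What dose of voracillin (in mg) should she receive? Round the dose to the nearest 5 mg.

55 mg

CrCl = (140 − 83) × 54.8 / (72 × 2.02) × 0.85 = 3123.6 / 145.44 × 0.85 ≈ 18.3 mL/min
CrCl ≈ 18 mL/min → bracket 15–39 mL/min.
37% of 150 mg = 55.5 mg → 55 mg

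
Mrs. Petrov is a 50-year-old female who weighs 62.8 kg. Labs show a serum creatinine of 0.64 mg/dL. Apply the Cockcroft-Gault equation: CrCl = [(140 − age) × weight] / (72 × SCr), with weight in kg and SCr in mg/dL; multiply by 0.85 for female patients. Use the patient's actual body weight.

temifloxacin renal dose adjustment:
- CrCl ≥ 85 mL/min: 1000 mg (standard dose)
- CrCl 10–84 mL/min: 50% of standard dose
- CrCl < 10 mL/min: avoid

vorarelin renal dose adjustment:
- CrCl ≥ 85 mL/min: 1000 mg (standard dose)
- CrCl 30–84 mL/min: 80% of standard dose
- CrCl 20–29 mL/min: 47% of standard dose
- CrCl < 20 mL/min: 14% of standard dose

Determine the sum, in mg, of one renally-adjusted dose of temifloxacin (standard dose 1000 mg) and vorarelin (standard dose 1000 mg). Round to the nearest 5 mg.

CrCl = (140 − 50) × 62.8 / (72 × 0.64) × 0.85 = 5652.0 / 46.08 × 0.85 ≈ 104.3 mL/min
CrCl ≈ 104 mL/min.
temifloxacin: ≥ 85 mL/min → 100% of 1000 mg = 1000 mg.
vorarelin: ≥ 85 mL/min → 100% of 1000 mg = 1000 mg.
Total = 1000 + 1000 = 2000 mg.

2000 mg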